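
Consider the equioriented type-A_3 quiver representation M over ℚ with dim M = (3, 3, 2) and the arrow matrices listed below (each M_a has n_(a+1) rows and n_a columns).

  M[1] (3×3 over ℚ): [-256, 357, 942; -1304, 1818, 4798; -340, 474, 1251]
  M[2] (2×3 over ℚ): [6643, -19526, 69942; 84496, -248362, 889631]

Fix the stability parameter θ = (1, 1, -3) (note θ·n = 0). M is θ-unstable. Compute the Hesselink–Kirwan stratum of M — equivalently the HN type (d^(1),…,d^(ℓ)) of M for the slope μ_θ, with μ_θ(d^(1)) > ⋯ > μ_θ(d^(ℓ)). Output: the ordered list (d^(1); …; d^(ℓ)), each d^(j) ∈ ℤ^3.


Via rank(M_{q-1}∘⋯∘M_p): M ≅ I[1,1], I[1,3]^2, I[2,2].
μ_θ-semistable layers: μ^(1)=1; μ^(2)=-1/3

((1, 1, 0); (2, 2, 2))


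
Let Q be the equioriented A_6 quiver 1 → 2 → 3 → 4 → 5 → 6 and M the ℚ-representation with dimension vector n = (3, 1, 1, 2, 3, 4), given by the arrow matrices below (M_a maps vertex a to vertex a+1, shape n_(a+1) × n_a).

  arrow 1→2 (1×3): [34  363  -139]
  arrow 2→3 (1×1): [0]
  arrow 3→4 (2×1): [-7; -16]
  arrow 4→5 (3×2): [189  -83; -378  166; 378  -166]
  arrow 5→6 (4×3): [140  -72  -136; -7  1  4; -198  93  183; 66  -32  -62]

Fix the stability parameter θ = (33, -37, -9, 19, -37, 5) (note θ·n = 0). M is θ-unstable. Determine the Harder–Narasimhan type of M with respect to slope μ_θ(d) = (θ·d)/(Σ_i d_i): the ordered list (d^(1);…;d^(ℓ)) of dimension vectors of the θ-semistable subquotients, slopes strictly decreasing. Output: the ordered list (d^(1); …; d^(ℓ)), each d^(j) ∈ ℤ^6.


Interval decomposition of M: I[1,1]^2, I[1,2], I[3,6], I[4,4], I[5,6]^2, I[6,6].
HN type (ℓ=6): μ^(1)=33; μ^(2)=19; μ^(3)=5; μ^(4)=-2; μ^(5)=-9; μ^(6)=-37

((2, 0, 0, 0, 0, 0); (0, 0, 0, 1, 0, 0); (0, 0, 0, 0, 0, 4); (1, 1, 0, 0, 0, 0); (0, 0, 1, 1, 1, 0); (0, 0, 0, 0, 2, 0))


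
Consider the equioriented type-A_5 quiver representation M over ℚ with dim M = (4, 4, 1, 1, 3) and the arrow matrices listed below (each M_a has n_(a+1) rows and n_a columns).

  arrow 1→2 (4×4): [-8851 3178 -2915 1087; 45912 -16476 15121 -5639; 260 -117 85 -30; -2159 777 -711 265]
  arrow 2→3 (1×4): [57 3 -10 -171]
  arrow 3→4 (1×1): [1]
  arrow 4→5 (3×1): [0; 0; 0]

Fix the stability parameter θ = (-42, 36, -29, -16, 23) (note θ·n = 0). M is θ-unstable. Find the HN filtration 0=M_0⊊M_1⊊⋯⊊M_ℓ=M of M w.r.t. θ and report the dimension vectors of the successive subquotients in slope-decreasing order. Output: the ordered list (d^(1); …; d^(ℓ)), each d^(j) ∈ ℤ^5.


Via rank(M_{q-1}∘⋯∘M_p): M ≅ I[1,2]^3, I[1,4], I[5,5]^3.
μ_θ-semistable layers: μ^(1)=36; μ^(2)=23; μ^(3)=-3; μ^(4)=-42

((0, 3, 0, 0, 0); (0, 0, 0, 0, 3); (0, 1, 1, 1, 0); (4, 0, 0, 0, 0))


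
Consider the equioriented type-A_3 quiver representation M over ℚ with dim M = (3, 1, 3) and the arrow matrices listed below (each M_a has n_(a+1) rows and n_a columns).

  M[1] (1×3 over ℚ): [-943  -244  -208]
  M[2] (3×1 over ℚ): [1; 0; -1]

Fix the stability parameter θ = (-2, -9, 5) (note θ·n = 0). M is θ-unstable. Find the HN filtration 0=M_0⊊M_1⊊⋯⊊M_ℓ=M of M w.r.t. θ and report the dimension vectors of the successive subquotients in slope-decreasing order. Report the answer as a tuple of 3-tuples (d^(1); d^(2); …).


Interval decomposition of M: I[1,1]^2, I[1,3], I[3,3]^2.
HN type (ℓ=3): μ^(1)=5; μ^(2)=-2; μ^(3)=-11/2

((0, 0, 3); (2, 0, 0); (1, 1, 0))


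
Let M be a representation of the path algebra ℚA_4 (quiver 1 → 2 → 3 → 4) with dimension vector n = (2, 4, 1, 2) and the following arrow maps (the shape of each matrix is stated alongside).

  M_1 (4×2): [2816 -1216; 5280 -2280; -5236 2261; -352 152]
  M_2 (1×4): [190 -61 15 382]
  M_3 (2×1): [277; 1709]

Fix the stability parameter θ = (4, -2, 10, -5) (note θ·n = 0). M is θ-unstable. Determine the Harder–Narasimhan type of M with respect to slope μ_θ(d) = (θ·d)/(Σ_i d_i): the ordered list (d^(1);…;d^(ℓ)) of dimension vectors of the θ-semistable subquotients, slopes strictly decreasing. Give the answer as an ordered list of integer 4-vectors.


Interval decomposition of M: I[1,1], I[1,4], I[2,2]^3, I[4,4].
HN type (ℓ=5): μ^(1)=4; μ^(2)=5/2; μ^(3)=1; μ^(4)=-2; μ^(5)=-5

((1, 0, 0, 0); (0, 0, 1, 1); (1, 1, 0, 0); (0, 3, 0, 0); (0, 0, 0, 1))


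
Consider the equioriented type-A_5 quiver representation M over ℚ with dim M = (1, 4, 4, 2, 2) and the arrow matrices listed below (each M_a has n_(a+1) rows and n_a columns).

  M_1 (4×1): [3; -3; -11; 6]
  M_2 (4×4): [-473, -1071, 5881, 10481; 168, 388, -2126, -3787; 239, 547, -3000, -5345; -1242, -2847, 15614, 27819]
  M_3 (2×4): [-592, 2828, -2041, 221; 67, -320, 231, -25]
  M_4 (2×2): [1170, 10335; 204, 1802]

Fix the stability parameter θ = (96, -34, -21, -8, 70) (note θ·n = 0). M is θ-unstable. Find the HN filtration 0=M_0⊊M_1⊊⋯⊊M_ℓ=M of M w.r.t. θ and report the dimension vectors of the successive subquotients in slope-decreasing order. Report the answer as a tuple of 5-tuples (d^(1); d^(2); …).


Via rank(M_{q-1}∘⋯∘M_p): M ≅ I[1,4], I[2,3]^2, I[2,5], I[5,5].
μ_θ-semistable layers: μ^(1)=70; μ^(2)=33/4; μ^(3)=-8; μ^(4)=-21; μ^(5)=-34

((0, 0, 0, 0, 2); (1, 1, 1, 1, 0); (0, 0, 0, 1, 0); (0, 0, 3, 0, 0); (0, 3, 0, 0, 0))


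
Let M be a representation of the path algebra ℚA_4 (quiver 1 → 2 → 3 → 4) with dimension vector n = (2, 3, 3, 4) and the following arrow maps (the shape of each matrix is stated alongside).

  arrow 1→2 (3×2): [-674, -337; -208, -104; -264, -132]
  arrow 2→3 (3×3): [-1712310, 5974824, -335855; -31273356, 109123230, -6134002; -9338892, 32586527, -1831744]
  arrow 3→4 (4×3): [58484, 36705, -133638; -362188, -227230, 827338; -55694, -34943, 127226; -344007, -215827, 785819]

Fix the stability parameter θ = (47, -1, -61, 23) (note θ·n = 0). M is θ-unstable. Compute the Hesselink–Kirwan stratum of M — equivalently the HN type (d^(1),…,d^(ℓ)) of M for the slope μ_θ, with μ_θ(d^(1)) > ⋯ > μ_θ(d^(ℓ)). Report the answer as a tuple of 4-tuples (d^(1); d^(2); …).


Interval decomposition of M: I[1,1], I[1,4], I[2,2], I[2,4], I[3,4], I[4,4].
HN type (ℓ=6): μ^(1)=47; μ^(2)=23; μ^(3)=-1; μ^(4)=-5; μ^(5)=-31; μ^(6)=-61

((1, 0, 0, 0); (0, 0, 0, 4); (0, 1, 0, 0); (1, 1, 1, 0); (0, 1, 1, 0); (0, 0, 1, 0))


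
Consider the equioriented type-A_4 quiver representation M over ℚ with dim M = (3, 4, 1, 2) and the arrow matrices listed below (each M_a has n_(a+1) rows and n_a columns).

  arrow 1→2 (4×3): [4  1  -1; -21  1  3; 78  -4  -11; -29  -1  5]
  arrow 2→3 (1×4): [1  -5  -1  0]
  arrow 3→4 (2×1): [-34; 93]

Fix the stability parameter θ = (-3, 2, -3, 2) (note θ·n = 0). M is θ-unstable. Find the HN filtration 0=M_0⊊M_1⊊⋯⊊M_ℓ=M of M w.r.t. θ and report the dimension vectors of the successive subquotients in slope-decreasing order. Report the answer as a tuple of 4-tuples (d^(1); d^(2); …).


Interval decomposition of M: I[1,2]^2, I[1,4], I[2,2], I[4,4].
HN type (ℓ=3): μ^(1)=2; μ^(2)=-1/2; μ^(3)=-3

((0, 3, 0, 2); (0, 1, 1, 0); (3, 0, 0, 0))


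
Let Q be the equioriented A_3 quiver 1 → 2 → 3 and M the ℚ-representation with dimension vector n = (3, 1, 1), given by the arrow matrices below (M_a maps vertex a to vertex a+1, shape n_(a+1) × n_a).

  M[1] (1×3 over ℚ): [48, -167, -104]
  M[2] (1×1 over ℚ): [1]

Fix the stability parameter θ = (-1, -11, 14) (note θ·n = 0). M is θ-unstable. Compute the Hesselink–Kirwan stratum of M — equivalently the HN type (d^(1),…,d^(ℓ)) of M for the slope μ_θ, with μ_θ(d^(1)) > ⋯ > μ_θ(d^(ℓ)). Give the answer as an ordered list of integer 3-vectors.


Via rank(M_{q-1}∘⋯∘M_p): M ≅ I[1,1]^2, I[1,3].
μ_θ-semistable layers: μ^(1)=14; μ^(2)=-1; μ^(3)=-6

((0, 0, 1); (2, 0, 0); (1, 1, 0))


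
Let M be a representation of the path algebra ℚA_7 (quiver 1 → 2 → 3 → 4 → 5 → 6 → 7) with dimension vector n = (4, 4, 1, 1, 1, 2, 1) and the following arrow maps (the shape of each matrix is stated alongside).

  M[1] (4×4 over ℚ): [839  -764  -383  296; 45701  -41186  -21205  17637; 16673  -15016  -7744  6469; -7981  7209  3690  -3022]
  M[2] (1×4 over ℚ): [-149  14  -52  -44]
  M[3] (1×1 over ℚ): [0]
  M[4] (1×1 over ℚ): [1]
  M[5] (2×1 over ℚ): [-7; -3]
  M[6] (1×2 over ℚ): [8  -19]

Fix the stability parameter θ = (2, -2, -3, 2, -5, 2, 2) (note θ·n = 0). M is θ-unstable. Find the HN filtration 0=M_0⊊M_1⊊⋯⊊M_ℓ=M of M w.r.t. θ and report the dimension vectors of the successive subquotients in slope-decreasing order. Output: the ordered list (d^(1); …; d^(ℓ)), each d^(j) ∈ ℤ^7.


Via rank(M_{q-1}∘⋯∘M_p): M ≅ I[1,2]^3, I[1,3], I[4,7], I[6,6].
μ_θ-semistable layers: μ^(1)=2; μ^(2)=0; μ^(3)=-1; μ^(4)=-3/2

((0, 0, 0, 0, 0, 2, 1); (3, 3, 0, 0, 0, 0, 0); (1, 1, 1, 0, 0, 0, 0); (0, 0, 0, 1, 1, 0, 0))


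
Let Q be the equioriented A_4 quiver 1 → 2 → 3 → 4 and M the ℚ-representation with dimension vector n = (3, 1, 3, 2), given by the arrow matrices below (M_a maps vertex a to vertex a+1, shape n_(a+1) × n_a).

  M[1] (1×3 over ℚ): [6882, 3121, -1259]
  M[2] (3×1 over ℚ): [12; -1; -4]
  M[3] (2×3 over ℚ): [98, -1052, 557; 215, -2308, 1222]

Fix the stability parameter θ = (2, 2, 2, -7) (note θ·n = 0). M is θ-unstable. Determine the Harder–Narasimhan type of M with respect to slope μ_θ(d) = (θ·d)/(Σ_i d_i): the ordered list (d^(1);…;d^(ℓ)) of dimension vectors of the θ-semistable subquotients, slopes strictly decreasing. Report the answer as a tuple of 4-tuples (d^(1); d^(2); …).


Via rank(M_{q-1}∘⋯∘M_p): M ≅ I[1,1]^2, I[1,3], I[3,4]^2.
μ_θ-semistable layers: μ^(1)=2; μ^(2)=-5/2

((3, 1, 1, 0); (0, 0, 2, 2))


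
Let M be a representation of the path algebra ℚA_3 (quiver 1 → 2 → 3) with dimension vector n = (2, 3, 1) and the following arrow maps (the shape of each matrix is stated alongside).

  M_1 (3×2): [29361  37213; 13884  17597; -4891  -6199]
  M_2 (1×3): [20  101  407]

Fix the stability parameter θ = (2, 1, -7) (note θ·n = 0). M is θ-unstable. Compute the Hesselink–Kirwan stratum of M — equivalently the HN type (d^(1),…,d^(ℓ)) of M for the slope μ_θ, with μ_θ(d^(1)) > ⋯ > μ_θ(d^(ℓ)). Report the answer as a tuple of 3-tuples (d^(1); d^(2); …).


Barcode: M ≅ I[1,2], I[1,3], I[2,2]. HN layers by μ_θ (3 steps, strictly decreasing):
  μ^(1)=3/2; μ^(2)=1; μ^(3)=-4/3

((1, 1, 0); (0, 1, 0); (1, 1, 1))


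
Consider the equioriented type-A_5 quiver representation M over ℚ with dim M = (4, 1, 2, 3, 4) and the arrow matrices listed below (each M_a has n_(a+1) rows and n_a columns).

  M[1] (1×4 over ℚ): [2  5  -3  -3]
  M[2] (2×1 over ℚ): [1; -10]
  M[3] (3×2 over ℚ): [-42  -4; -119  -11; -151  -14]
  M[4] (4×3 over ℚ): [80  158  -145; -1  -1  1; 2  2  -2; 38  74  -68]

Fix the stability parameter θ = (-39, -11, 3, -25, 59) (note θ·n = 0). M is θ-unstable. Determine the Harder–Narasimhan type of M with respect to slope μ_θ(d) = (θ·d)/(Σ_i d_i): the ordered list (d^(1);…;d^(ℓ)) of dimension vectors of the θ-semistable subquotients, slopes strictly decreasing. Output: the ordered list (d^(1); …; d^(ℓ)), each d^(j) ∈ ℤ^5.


Via rank(M_{q-1}∘⋯∘M_p): M ≅ I[1,1]^3, I[1,5], I[3,5], I[4,4], I[5,5]^2.
μ_θ-semistable layers: μ^(1)=59; μ^(2)=-11; μ^(3)=-25; μ^(4)=-39

((0, 0, 0, 0, 4); (0, 1, 2, 2, 0); (0, 0, 0, 1, 0); (4, 0, 0, 0, 0))


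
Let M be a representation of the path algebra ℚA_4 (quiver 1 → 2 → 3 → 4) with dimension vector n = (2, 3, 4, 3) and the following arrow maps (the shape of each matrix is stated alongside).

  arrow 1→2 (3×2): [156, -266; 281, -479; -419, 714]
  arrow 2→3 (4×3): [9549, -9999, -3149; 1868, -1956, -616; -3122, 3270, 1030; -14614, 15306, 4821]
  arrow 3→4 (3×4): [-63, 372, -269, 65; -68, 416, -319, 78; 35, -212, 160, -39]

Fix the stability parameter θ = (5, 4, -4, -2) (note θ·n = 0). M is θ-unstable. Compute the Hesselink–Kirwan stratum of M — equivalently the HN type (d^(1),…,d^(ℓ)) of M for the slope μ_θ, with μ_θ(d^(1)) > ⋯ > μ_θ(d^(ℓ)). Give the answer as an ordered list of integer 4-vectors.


Barcode: M ≅ I[1,4]^2, I[2,2], I[3,3]^2, I[4,4]. HN layers by μ_θ (4 steps, strictly decreasing):
  μ^(1)=4; μ^(2)=3/4; μ^(3)=-2; μ^(4)=-4

((0, 1, 0, 0); (2, 2, 2, 2); (0, 0, 0, 1); (0, 0, 2, 0))


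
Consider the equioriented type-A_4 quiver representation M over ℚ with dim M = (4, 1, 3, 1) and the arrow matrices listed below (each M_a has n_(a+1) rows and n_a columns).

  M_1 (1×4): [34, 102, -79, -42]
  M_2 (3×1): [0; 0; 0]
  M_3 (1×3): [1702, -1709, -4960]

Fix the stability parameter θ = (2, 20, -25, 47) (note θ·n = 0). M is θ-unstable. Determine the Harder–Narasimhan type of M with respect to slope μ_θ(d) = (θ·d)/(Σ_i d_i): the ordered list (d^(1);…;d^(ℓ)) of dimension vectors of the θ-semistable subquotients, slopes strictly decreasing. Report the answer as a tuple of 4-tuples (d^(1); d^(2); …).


Via rank(M_{q-1}∘⋯∘M_p): M ≅ I[1,1]^3, I[1,2], I[3,3]^2, I[3,4].
μ_θ-semistable layers: μ^(1)=47; μ^(2)=20; μ^(3)=2; μ^(4)=-25

((0, 0, 0, 1); (0, 1, 0, 0); (4, 0, 0, 0); (0, 0, 3, 0))


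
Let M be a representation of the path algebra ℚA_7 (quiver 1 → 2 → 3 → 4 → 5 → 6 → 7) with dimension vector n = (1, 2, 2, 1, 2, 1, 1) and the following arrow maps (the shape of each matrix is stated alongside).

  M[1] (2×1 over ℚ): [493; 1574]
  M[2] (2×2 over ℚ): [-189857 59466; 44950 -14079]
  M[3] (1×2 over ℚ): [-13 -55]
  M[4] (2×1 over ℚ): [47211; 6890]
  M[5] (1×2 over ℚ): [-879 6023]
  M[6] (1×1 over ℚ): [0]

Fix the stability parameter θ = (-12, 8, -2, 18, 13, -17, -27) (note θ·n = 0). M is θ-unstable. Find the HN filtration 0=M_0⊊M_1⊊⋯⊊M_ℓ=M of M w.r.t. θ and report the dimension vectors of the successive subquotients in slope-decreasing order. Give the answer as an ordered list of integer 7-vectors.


Via rank(M_{q-1}∘⋯∘M_p): M ≅ I[1,6], I[2,3], I[5,5], I[7,7].
μ_θ-semistable layers: μ^(1)=13; μ^(2)=14/3; μ^(3)=3; μ^(4)=-12; μ^(5)=-27

((0, 0, 0, 0, 1, 0, 0); (0, 0, 0, 1, 1, 1, 0); (0, 2, 2, 0, 0, 0, 0); (1, 0, 0, 0, 0, 0, 0); (0, 0, 0, 0, 0, 0, 1))


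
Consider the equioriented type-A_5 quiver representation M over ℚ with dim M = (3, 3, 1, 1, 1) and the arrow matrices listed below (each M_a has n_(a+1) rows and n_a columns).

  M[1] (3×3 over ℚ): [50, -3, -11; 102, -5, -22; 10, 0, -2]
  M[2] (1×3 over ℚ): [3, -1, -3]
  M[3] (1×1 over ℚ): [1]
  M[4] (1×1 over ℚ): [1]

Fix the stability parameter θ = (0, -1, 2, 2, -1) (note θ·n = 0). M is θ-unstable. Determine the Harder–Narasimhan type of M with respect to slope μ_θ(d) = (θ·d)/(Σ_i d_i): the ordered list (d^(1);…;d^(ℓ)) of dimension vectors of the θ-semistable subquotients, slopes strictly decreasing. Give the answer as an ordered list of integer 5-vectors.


Via rank(M_{q-1}∘⋯∘M_p): M ≅ I[1,2]^2, I[1,5].
μ_θ-semistable layers: μ^(1)=1; μ^(2)=-1/2

((0, 0, 1, 1, 1); (3, 3, 0, 0, 0))


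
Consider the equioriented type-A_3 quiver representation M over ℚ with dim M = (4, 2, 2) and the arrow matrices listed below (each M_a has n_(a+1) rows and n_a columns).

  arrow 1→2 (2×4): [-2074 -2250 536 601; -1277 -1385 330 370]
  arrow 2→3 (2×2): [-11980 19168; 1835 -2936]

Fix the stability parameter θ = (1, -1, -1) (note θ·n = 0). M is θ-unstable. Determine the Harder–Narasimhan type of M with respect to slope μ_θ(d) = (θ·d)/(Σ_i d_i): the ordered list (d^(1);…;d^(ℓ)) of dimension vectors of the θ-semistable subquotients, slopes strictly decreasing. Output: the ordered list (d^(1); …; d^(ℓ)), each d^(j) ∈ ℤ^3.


Via rank(M_{q-1}∘⋯∘M_p): M ≅ I[1,1]^2, I[1,2], I[1,3], I[3,3].
μ_θ-semistable layers: μ^(1)=1; μ^(2)=0; μ^(3)=-1/3; μ^(4)=-1

((2, 0, 0); (1, 1, 0); (1, 1, 1); (0, 0, 1))


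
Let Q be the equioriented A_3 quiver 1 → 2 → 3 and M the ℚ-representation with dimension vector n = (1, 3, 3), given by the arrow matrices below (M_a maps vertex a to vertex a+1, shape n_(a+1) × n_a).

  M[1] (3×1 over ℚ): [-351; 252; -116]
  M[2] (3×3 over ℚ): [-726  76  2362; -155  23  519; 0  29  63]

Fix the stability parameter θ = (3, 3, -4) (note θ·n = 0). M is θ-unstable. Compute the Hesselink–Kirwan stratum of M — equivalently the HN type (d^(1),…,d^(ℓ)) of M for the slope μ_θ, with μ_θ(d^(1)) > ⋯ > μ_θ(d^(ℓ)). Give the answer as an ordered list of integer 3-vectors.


Via rank(M_{q-1}∘⋯∘M_p): M ≅ I[1,3], I[2,3]^2.
μ_θ-semistable layers: μ^(1)=2/3; μ^(2)=-1/2

((1, 1, 1); (0, 2, 2))


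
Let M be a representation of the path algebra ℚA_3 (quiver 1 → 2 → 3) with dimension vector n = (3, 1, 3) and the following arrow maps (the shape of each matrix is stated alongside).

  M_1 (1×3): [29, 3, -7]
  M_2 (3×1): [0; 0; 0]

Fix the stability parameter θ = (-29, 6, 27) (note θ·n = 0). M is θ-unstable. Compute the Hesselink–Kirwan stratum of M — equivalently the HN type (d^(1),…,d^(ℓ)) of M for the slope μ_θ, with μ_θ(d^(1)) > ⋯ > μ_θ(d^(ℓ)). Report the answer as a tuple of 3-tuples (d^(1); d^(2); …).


Via rank(M_{q-1}∘⋯∘M_p): M ≅ I[1,1]^2, I[1,2], I[3,3]^3.
μ_θ-semistable layers: μ^(1)=27; μ^(2)=6; μ^(3)=-29

((0, 0, 3); (0, 1, 0); (3, 0, 0))


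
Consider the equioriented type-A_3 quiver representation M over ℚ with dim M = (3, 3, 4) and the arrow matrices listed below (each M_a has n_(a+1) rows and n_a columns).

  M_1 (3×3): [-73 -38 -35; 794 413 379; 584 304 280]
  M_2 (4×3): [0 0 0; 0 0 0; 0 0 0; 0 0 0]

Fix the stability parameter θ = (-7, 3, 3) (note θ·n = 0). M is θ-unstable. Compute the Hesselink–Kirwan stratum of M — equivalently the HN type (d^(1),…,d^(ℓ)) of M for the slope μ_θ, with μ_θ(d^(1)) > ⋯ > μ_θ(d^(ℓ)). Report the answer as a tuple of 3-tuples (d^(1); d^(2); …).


Barcode: M ≅ I[1,1], I[1,2]^2, I[2,2], I[3,3]^4. HN layers by μ_θ (2 steps, strictly decreasing):
  μ^(1)=3; μ^(2)=-7

((0, 3, 4); (3, 0, 0))


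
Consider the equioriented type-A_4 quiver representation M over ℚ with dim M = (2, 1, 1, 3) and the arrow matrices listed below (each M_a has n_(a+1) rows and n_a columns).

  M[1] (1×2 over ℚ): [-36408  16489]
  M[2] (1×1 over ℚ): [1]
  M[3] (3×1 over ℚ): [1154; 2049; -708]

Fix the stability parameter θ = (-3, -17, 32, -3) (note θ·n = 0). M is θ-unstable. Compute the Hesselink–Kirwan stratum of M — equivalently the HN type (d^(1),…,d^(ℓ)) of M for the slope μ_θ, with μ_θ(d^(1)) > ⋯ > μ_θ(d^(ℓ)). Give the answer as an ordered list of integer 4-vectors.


Barcode: M ≅ I[1,1], I[1,4], I[4,4]^2. HN layers by μ_θ (3 steps, strictly decreasing):
  μ^(1)=29/2; μ^(2)=-3; μ^(3)=-10

((0, 0, 1, 1); (1, 0, 0, 2); (1, 1, 0, 0))


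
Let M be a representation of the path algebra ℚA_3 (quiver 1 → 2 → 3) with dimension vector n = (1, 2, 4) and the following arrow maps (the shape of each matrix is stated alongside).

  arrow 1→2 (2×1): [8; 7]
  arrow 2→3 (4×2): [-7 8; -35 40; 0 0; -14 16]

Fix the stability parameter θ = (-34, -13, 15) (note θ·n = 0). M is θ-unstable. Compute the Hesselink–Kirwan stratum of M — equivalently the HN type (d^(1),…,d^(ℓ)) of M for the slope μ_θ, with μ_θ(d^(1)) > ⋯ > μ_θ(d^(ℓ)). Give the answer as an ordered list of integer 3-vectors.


Via rank(M_{q-1}∘⋯∘M_p): M ≅ I[1,2], I[2,3], I[3,3]^3.
μ_θ-semistable layers: μ^(1)=15; μ^(2)=-13; μ^(3)=-34

((0, 0, 4); (0, 2, 0); (1, 0, 0))


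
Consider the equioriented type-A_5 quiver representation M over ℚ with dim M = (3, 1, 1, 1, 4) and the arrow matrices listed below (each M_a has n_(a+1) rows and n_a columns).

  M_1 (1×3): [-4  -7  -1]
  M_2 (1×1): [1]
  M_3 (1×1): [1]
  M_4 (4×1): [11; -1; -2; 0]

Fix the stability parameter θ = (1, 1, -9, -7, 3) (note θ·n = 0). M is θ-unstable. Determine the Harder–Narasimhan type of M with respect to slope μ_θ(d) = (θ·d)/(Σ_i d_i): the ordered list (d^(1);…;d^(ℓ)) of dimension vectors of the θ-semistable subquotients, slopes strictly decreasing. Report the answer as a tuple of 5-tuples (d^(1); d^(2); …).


Barcode: M ≅ I[1,1]^2, I[1,5], I[5,5]^3. HN layers by μ_θ (3 steps, strictly decreasing):
  μ^(1)=3; μ^(2)=1; μ^(3)=-7/2

((0, 0, 0, 0, 4); (2, 0, 0, 0, 0); (1, 1, 1, 1, 0))


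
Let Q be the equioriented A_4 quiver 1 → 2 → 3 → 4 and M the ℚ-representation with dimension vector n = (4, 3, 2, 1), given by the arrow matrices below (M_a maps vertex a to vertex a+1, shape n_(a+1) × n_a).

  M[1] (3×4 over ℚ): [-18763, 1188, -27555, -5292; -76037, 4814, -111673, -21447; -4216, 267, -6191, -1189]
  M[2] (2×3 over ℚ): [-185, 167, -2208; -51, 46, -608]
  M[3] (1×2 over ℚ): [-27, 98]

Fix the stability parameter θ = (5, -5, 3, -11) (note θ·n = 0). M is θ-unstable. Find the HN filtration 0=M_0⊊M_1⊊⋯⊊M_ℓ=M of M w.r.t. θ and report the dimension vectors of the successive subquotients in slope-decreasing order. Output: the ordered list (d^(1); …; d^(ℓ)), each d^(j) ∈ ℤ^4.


Via rank(M_{q-1}∘⋯∘M_p): M ≅ I[1,1], I[1,2], I[1,3], I[1,4].
μ_θ-semistable layers: μ^(1)=5; μ^(2)=3; μ^(3)=0; μ^(4)=-2

((1, 0, 0, 0); (0, 0, 1, 0); (2, 2, 0, 0); (1, 1, 1, 1))


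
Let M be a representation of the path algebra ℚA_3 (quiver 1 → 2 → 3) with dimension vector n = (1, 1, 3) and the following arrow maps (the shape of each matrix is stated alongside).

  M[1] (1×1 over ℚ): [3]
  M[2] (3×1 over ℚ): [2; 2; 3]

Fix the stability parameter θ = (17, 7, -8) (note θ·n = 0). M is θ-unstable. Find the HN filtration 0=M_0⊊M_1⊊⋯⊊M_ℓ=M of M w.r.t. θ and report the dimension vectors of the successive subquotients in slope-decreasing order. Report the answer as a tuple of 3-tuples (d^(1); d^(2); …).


Barcode: M ≅ I[1,3], I[3,3]^2. HN layers by μ_θ (2 steps, strictly decreasing):
  μ^(1)=16/3; μ^(2)=-8

((1, 1, 1); (0, 0, 2))


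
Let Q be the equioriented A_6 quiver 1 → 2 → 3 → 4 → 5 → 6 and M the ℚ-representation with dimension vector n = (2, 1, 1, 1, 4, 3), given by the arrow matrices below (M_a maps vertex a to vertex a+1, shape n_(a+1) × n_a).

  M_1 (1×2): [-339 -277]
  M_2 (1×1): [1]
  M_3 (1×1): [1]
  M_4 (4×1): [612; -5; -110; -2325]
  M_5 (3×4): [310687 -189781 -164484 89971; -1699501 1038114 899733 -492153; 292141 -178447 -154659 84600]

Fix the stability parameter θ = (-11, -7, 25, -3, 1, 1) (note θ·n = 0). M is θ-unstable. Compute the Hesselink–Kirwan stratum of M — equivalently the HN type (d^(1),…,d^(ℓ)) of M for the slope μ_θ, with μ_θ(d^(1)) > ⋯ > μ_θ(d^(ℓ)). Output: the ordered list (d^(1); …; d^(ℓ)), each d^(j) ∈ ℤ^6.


Via rank(M_{q-1}∘⋯∘M_p): M ≅ I[1,1], I[1,6], I[5,5], I[5,6]^2.
μ_θ-semistable layers: μ^(1)=6; μ^(2)=1; μ^(3)=-7; μ^(4)=-11

((0, 0, 1, 1, 1, 1); (0, 0, 0, 0, 3, 2); (0, 1, 0, 0, 0, 0); (2, 0, 0, 0, 0, 0))


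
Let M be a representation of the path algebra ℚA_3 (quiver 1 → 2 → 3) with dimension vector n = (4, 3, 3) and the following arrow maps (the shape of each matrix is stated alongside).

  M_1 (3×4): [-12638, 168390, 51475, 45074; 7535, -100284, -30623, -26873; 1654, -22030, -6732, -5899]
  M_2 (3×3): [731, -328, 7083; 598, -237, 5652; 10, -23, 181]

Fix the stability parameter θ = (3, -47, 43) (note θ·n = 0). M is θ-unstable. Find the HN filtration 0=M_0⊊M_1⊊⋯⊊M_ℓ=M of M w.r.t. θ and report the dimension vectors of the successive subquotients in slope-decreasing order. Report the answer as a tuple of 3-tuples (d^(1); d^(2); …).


Barcode: M ≅ I[1,1], I[1,3]^3. HN layers by μ_θ (3 steps, strictly decreasing):
  μ^(1)=43; μ^(2)=3; μ^(3)=-22

((0, 0, 3); (1, 0, 0); (3, 3, 0))


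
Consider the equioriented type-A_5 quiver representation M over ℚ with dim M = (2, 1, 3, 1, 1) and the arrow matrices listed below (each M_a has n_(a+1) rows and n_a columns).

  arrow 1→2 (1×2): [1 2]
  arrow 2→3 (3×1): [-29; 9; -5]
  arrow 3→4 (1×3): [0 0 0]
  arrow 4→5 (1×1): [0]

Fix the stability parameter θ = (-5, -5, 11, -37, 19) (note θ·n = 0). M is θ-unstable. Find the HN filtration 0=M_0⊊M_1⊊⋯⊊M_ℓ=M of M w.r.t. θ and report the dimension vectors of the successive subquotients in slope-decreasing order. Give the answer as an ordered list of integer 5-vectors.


Interval decomposition of M: I[1,1], I[1,3], I[3,3]^2, I[4,4], I[5,5].
HN type (ℓ=4): μ^(1)=19; μ^(2)=11; μ^(3)=-5; μ^(4)=-37

((0, 0, 0, 0, 1); (0, 0, 3, 0, 0); (2, 1, 0, 0, 0); (0, 0, 0, 1, 0))


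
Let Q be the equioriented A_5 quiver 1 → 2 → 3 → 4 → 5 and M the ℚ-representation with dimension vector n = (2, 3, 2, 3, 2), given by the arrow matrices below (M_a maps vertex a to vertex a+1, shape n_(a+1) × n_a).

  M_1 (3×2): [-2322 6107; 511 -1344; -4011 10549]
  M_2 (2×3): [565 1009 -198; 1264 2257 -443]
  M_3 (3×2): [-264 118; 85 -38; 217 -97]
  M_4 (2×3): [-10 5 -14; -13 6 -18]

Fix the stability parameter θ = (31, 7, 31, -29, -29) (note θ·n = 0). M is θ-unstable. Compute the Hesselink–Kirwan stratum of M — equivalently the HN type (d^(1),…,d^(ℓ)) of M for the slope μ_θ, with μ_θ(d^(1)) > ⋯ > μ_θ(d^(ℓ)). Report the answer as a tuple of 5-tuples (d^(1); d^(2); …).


Via rank(M_{q-1}∘⋯∘M_p): M ≅ I[1,4], I[1,5], I[2,2], I[4,5].
μ_θ-semistable layers: μ^(1)=10; μ^(2)=7; μ^(3)=11/5; μ^(4)=-29

((1, 1, 1, 1, 0); (0, 1, 0, 0, 0); (1, 1, 1, 1, 1); (0, 0, 0, 1, 1))


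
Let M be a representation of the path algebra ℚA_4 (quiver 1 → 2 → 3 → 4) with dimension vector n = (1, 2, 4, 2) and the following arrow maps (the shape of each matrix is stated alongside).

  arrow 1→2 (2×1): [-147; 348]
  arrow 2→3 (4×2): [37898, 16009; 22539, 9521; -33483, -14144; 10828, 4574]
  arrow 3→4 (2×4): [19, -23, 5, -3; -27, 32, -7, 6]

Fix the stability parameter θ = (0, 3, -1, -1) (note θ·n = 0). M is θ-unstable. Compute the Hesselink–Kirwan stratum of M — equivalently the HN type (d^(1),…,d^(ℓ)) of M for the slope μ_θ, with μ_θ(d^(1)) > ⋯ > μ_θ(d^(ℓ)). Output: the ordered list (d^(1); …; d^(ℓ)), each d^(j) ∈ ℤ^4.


Via rank(M_{q-1}∘⋯∘M_p): M ≅ I[1,4], I[2,3], I[3,3], I[3,4].
μ_θ-semistable layers: μ^(1)=1; μ^(2)=1/3; μ^(3)=0; μ^(4)=-1

((0, 1, 1, 0); (0, 1, 1, 1); (1, 0, 0, 0); (0, 0, 2, 1))


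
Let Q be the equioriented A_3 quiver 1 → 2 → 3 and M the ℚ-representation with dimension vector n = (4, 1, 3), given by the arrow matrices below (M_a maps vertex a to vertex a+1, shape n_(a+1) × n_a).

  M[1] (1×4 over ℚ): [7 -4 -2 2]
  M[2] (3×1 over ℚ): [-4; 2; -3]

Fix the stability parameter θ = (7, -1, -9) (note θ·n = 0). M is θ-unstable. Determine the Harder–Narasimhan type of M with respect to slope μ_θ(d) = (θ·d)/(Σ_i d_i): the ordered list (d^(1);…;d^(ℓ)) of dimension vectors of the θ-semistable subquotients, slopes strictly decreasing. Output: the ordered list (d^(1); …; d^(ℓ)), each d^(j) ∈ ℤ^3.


Via rank(M_{q-1}∘⋯∘M_p): M ≅ I[1,1]^3, I[1,3], I[3,3]^2.
μ_θ-semistable layers: μ^(1)=7; μ^(2)=-1; μ^(3)=-9

((3, 0, 0); (1, 1, 1); (0, 0, 2))


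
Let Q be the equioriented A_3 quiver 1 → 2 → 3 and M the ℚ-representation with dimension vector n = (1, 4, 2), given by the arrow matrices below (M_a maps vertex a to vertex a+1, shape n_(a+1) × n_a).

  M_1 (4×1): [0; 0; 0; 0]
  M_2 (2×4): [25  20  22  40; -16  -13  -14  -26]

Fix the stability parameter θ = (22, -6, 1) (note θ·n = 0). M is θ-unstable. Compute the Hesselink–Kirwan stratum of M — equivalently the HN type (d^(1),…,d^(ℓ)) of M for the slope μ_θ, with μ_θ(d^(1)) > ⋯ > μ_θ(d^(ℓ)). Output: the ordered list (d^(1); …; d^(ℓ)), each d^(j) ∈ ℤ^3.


Interval decomposition of M: I[1,1], I[2,2]^2, I[2,3]^2.
HN type (ℓ=3): μ^(1)=22; μ^(2)=1; μ^(3)=-6

((1, 0, 0); (0, 0, 2); (0, 4, 0))


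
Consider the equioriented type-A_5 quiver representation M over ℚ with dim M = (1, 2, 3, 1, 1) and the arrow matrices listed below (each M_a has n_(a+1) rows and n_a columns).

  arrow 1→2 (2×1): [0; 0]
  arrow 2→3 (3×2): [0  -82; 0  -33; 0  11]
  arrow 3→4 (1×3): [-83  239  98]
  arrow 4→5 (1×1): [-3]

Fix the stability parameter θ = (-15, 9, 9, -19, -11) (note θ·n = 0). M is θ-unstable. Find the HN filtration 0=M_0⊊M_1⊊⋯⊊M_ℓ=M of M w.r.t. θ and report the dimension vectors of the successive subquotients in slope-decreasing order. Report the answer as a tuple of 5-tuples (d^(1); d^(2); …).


Interval decomposition of M: I[1,1], I[2,2], I[2,5], I[3,3]^2.
HN type (ℓ=3): μ^(1)=9; μ^(2)=-3; μ^(3)=-15

((0, 1, 2, 0, 0); (0, 1, 1, 1, 1); (1, 0, 0, 0, 0))


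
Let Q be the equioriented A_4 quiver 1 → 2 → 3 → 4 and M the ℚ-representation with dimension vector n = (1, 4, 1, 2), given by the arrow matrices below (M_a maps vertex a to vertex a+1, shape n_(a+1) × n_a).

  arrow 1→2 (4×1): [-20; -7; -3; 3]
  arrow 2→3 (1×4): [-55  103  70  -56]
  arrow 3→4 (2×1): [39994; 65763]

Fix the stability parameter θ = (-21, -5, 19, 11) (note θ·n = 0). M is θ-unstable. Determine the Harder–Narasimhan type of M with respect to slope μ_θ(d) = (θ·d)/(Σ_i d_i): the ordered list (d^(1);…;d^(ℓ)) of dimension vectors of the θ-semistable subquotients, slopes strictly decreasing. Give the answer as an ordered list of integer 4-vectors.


Interval decomposition of M: I[1,4], I[2,2]^3, I[4,4].
HN type (ℓ=4): μ^(1)=15; μ^(2)=11; μ^(3)=-5; μ^(4)=-21

((0, 0, 1, 1); (0, 0, 0, 1); (0, 4, 0, 0); (1, 0, 0, 0))


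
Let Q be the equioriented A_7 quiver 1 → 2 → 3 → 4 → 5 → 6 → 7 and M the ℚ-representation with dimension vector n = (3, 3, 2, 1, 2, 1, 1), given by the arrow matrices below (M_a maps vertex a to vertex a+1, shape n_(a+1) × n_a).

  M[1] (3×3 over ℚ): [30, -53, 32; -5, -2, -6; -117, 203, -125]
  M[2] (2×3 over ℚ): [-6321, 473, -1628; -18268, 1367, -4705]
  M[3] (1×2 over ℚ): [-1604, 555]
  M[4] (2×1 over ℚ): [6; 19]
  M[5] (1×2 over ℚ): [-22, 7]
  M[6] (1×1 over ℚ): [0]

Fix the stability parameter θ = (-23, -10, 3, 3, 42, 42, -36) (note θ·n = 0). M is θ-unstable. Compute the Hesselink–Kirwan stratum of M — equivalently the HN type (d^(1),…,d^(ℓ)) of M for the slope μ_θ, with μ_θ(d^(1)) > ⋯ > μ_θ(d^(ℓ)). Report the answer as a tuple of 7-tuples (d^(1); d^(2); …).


Interval decomposition of M: I[1,2], I[1,3], I[1,6], I[5,5], I[7,7].
HN type (ℓ=5): μ^(1)=42; μ^(2)=3; μ^(3)=-10; μ^(4)=-23; μ^(5)=-36

((0, 0, 0, 0, 2, 1, 0); (0, 0, 2, 1, 0, 0, 0); (0, 3, 0, 0, 0, 0, 0); (3, 0, 0, 0, 0, 0, 0); (0, 0, 0, 0, 0, 0, 1))


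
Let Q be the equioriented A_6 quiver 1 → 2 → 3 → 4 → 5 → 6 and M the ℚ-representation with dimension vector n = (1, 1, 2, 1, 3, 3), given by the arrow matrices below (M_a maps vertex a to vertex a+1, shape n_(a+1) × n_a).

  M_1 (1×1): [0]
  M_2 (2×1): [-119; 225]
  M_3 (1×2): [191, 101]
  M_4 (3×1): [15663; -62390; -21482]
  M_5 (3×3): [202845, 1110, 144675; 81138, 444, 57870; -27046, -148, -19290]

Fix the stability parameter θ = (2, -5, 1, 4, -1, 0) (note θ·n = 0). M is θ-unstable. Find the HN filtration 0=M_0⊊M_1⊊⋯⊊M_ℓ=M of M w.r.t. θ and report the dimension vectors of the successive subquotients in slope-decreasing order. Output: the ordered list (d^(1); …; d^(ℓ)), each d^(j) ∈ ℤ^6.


Interval decomposition of M: I[1,1], I[2,6], I[3,3], I[5,5]^2, I[6,6]^2.
HN type (ℓ=5): μ^(1)=2; μ^(2)=1; μ^(3)=0; μ^(4)=-1; μ^(5)=-5

((1, 0, 0, 0, 0, 0); (0, 0, 2, 1, 1, 1); (0, 0, 0, 0, 0, 2); (0, 0, 0, 0, 2, 0); (0, 1, 0, 0, 0, 0))


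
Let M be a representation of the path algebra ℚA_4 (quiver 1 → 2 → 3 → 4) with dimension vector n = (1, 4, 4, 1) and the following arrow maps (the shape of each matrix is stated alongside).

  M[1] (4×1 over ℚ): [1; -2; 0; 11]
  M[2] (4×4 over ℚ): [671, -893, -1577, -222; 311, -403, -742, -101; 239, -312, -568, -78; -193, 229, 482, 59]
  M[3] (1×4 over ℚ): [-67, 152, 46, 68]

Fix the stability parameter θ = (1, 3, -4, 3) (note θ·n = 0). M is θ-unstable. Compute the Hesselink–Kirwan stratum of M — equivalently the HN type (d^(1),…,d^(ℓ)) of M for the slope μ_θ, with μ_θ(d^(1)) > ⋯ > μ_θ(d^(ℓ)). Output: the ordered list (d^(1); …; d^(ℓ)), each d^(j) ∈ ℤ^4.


Via rank(M_{q-1}∘⋯∘M_p): M ≅ I[1,4], I[2,2], I[2,3]^2, I[3,3].
μ_θ-semistable layers: μ^(1)=3; μ^(2)=0; μ^(3)=-1/2; μ^(4)=-4

((0, 1, 0, 1); (1, 1, 1, 0); (0, 2, 2, 0); (0, 0, 1, 0))


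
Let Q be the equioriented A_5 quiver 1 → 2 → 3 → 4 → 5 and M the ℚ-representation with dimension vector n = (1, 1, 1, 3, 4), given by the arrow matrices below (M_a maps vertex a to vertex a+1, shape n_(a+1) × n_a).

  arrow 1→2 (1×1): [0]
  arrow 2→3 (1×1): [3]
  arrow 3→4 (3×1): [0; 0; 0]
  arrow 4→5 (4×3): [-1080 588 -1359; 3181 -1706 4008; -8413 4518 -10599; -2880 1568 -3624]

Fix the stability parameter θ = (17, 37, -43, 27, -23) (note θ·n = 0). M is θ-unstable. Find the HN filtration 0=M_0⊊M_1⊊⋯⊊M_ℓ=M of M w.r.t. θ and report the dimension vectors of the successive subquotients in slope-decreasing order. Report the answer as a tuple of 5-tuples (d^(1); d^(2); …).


Barcode: M ≅ I[1,1], I[2,3], I[4,4], I[4,5]^2, I[5,5]^2. HN layers by μ_θ (5 steps, strictly decreasing):
  μ^(1)=27; μ^(2)=17; μ^(3)=2; μ^(4)=-3; μ^(5)=-23

((0, 0, 0, 1, 0); (1, 0, 0, 0, 0); (0, 0, 0, 2, 2); (0, 1, 1, 0, 0); (0, 0, 0, 0, 2))


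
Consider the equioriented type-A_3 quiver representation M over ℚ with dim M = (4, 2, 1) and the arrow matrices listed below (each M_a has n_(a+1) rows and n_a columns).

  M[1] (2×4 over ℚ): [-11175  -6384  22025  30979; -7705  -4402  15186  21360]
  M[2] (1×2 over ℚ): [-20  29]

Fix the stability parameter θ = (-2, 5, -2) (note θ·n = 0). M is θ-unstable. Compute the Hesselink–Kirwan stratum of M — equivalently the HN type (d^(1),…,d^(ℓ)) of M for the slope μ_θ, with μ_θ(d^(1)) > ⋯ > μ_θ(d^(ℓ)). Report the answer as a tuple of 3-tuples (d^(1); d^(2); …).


Barcode: M ≅ I[1,1]^2, I[1,2], I[1,3]. HN layers by μ_θ (3 steps, strictly decreasing):
  μ^(1)=5; μ^(2)=3/2; μ^(3)=-2

((0, 1, 0); (0, 1, 1); (4, 0, 0))


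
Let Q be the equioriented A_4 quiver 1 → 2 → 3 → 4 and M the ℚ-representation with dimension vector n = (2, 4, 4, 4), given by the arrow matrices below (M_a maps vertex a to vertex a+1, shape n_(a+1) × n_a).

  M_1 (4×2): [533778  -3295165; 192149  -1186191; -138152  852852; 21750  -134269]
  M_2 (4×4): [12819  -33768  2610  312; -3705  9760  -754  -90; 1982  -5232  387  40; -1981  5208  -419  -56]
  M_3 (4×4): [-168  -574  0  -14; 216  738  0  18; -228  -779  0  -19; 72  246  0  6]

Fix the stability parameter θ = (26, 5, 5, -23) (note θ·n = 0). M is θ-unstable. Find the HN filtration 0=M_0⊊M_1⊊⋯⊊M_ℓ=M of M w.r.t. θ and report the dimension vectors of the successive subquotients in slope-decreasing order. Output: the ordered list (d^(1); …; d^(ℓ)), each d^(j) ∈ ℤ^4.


Interval decomposition of M: I[1,2], I[1,3], I[2,3], I[2,4], I[3,3], I[4,4]^3.
HN type (ℓ=5): μ^(1)=31/2; μ^(2)=12; μ^(3)=5; μ^(4)=-13/3; μ^(5)=-23

((1, 1, 0, 0); (1, 1, 1, 0); (0, 1, 2, 0); (0, 1, 1, 1); (0, 0, 0, 3))


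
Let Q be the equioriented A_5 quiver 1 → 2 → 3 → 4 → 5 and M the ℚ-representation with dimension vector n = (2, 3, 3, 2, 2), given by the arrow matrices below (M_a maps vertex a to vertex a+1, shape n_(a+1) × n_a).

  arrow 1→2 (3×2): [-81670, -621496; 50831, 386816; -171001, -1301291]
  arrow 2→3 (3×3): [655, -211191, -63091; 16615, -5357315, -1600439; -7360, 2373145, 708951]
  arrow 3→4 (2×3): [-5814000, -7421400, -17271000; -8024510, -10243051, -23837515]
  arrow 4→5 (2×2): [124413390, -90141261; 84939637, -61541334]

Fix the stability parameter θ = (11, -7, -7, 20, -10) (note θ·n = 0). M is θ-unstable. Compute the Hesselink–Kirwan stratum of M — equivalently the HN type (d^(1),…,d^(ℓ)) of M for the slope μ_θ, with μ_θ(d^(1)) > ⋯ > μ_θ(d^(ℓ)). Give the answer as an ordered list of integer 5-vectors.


Interval decomposition of M: I[1,2], I[1,5], I[2,3], I[3,3], I[4,5].
HN type (ℓ=4): μ^(1)=5; μ^(2)=2; μ^(3)=-1; μ^(4)=-7

((0, 0, 0, 2, 2); (1, 1, 0, 0, 0); (1, 1, 1, 0, 0); (0, 1, 2, 0, 0))


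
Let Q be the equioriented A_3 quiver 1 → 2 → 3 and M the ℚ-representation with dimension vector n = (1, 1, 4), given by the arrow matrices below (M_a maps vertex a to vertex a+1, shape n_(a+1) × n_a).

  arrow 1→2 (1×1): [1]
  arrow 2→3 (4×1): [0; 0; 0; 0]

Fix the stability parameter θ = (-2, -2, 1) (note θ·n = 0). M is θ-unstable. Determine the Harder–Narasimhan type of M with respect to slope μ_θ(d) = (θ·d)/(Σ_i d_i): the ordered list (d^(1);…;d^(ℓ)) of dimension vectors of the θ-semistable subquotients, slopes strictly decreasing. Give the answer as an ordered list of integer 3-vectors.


Via rank(M_{q-1}∘⋯∘M_p): M ≅ I[1,2], I[3,3]^4.
μ_θ-semistable layers: μ^(1)=1; μ^(2)=-2

((0, 0, 4); (1, 1, 0))


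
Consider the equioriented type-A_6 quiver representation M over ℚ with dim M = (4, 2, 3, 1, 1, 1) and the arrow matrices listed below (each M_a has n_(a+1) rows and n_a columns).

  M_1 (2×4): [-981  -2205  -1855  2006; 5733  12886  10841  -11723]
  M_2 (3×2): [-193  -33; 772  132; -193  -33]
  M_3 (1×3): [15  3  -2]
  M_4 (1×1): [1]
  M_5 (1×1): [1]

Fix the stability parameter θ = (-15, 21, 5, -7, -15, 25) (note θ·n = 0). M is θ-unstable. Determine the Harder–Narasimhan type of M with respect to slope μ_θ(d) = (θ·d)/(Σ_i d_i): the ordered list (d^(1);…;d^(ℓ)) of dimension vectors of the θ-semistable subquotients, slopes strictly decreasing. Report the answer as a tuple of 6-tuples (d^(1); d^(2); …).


Barcode: M ≅ I[1,1]^2, I[1,2], I[1,6], I[3,3]^2. HN layers by μ_θ (5 steps, strictly decreasing):
  μ^(1)=25; μ^(2)=21; μ^(3)=5; μ^(4)=1; μ^(5)=-15

((0, 0, 0, 0, 0, 1); (0, 1, 0, 0, 0, 0); (0, 0, 2, 0, 0, 0); (0, 1, 1, 1, 1, 0); (4, 0, 0, 0, 0, 0))


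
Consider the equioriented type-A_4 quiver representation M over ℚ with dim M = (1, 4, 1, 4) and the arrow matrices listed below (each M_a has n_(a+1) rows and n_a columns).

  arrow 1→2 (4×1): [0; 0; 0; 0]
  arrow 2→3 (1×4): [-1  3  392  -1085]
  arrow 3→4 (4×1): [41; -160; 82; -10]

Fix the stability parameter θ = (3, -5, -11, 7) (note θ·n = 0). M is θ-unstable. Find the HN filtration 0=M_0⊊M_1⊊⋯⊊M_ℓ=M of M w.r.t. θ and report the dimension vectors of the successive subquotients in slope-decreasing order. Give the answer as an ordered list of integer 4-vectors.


Via rank(M_{q-1}∘⋯∘M_p): M ≅ I[1,1], I[2,2]^3, I[2,4], I[4,4]^3.
μ_θ-semistable layers: μ^(1)=7; μ^(2)=3; μ^(3)=-5; μ^(4)=-8

((0, 0, 0, 4); (1, 0, 0, 0); (0, 3, 0, 0); (0, 1, 1, 0))


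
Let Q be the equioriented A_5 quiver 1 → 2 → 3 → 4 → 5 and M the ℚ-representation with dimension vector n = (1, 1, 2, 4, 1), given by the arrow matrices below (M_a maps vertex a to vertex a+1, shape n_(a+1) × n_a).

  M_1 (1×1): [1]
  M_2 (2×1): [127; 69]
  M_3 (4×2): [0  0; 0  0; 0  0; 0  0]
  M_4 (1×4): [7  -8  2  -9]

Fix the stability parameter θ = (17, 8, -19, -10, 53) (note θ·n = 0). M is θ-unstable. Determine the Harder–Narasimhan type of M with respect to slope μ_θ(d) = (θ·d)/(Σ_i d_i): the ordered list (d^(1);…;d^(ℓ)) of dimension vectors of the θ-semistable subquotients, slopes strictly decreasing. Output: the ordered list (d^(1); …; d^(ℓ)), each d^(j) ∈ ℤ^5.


Via rank(M_{q-1}∘⋯∘M_p): M ≅ I[1,3], I[3,3], I[4,4]^3, I[4,5].
μ_θ-semistable layers: μ^(1)=53; μ^(2)=2; μ^(3)=-10; μ^(4)=-19

((0, 0, 0, 0, 1); (1, 1, 1, 0, 0); (0, 0, 0, 4, 0); (0, 0, 1, 0, 0))
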